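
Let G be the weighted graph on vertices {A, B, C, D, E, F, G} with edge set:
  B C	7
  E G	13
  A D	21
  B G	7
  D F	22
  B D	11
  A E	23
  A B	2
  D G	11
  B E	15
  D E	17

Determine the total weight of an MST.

62

Sort edges by weight, then run Kruskal:
A B (2): add — endpoints in different components.
B C (7): add — endpoints in different components.
B G (7): add — endpoints in different components.
B D (11): add — endpoints in different components.
D G (11): skip — D and G already connected.
E G (13): add — endpoints in different components.
B E (15): skip — B and E already connected.
D E (17): skip — D and E already connected.
A D (21): skip — A and D already connected.
D F (22): add — endpoints in different components.
MST edges: A B, B C, B G, B D, E G, D F; total weight 2+7+7+11+13+22 = 62.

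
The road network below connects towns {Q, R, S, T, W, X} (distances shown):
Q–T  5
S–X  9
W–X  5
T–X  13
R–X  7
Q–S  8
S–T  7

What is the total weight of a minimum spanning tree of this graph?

33

Kruskal: consider edges lightest-first.
Q–T (5): add. Components now {R} {Q,T} {S} {W} {X}
W–X (5): add. Components now {R} {Q,T} {S} {W,X}
R–X (7): add. Components now {R,W,X} {Q,T} {S}
S–T (7): add. Components now {R,W,X} {Q,S,T}
Q–S (8): skip — S and Q already connected.
S–X (9): add. Components now {Q,R,S,T,W,X}
MST edges: Q–T, W–X, R–X, S–T, S–X; total weight 5+5+7+7+9 = 33.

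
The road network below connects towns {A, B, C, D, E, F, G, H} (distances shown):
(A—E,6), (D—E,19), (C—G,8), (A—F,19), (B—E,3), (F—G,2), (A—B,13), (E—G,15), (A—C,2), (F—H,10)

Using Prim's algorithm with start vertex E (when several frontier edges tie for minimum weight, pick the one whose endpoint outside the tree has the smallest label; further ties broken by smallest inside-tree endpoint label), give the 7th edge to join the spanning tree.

D-E

Prim, starting at E.
Step 1: cheapest edge leaving the tree is B—E (3); add B.
Step 2: cheapest edge leaving the tree is A—E (6); add A.
Step 3: cheapest edge leaving the tree is A—C (2); add C.
Step 4: cheapest edge leaving the tree is C—G (8); add G.
Step 5: cheapest edge leaving the tree is F—G (2); add F.
Step 6: cheapest edge leaving the tree is F—H (10); add H.
Step 7: cheapest edge leaving the tree is D—E (19); add D.
The 7th edge added is D—E.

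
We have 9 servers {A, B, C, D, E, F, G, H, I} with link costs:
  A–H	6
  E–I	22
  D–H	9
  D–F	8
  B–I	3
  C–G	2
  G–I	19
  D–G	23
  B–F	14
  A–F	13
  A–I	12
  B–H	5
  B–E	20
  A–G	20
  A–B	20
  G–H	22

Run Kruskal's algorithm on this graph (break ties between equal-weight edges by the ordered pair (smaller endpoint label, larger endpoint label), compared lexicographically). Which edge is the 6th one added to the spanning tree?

Kruskal: consider edges lightest-first.
C–G (2): add — endpoints in different components.
B–I (3): add — endpoints in different components.
B–H (5): add — endpoints in different components.
A–H (6): add — endpoints in different components.
D–F (8): add — endpoints in different components.
D–H (9): add — endpoints in different components.
A–I (12): skip — A and I already connected.
A–F (13): skip — A and F already connected.
B–F (14): skip — B and F already connected.
G–I (19): add — endpoints in different components.
A–B (20): skip — A and B already connected.
A–G (20): skip — A and G already connected.
B–E (20): add — endpoints in different components.
The 6th edge added is D–H.

D-H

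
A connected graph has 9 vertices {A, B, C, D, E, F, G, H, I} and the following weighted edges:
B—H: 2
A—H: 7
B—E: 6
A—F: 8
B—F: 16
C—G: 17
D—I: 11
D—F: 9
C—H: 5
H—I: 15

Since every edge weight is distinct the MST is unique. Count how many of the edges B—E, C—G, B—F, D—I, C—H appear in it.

Kruskal's algorithm — process edges by increasing weight (ties by edge label):
B—H (2): add — endpoints in different components.
C—H (5): add — endpoints in different components.
B—E (6): add — endpoints in different components.
A—H (7): add — endpoints in different components.
A—F (8): add — endpoints in different components.
D—F (9): add — endpoints in different components.
D—I (11): add — endpoints in different components.
H—I (15): skip — H and I already connected.
B—F (16): skip — B and F already connected.
C—G (17): add — endpoints in different components.
MST edge set: {B—H, C—H, B—E, A—H, A—F, D—F, D—I, C—G}.
Of the listed edges, {B—E, C—G, D—I, C—H} are in the MST → 4.

4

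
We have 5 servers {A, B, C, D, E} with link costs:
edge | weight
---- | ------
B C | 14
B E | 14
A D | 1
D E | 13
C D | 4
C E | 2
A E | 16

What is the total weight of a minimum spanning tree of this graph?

21

Sort edges by weight, then run Kruskal:
A D (1): add. Components now {A,D} {B} {C} {E}
C E (2): add. Components now {A,D} {B} {C,E}
C D (4): add. Components now {A,C,D,E} {B}
D E (13): skip — D and E already connected.
B C (14): add. Components now {A,B,C,D,E}
MST edges: A D, C E, C D, B C; total weight 1+2+4+14 = 21.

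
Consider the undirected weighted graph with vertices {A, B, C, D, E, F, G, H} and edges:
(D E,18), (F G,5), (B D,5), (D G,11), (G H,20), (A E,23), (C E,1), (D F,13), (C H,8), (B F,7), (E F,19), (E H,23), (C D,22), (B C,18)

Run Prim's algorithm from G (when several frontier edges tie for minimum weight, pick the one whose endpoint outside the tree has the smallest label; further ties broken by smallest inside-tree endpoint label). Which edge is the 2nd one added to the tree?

Grow the tree from G using Prim:
Step 1: frontier [F G 5, D G 11, G H 20] → take F G (5); add F.
Step 2: frontier [B F 7, D F 13, E F 19, D G 11, G H 20] → take B F (7); add B.
Step 3: frontier [B D 5, B C 18, D F 13, E F 19, D G 11, G H 20] → take B D (5); add D.
Step 4: frontier [B C 18, D E 18, C D 22, E F 19, G H 20] → take B C (18); add C.
Step 5: frontier [C E 1, C H 8, D E 18, E F 19, G H 20] → take C E (1); add E.
Step 6: frontier [C H 8, A E 23, E H 23, G H 20] → take C H (8); add H.
Step 7: frontier [A E 23] → take A E (23); add A.
The 2nd edge added is B F.

B-F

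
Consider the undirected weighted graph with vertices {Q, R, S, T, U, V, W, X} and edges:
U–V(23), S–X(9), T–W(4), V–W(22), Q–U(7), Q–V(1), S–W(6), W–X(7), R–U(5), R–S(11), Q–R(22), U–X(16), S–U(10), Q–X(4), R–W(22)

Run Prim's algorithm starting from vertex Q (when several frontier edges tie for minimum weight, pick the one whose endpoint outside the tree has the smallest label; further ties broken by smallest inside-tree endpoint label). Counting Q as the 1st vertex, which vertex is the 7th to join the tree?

T

Prim's algorithm from Q:
Step 1: cheapest edge leaving the tree is Q–V (1); add V.
Step 2: cheapest edge leaving the tree is Q–X (4); add X.
Step 3: cheapest edge leaving the tree is Q–U (7); add U.
Step 4: cheapest edge leaving the tree is R–U (5); add R.
Step 5: cheapest edge leaving the tree is W–X (7); add W.
Step 6: cheapest edge leaving the tree is T–W (4); add T.
Step 7: cheapest edge leaving the tree is S–W (6); add S.
Vertex order: Q, V, X, U, R, W, T, S. The 7th vertex is T.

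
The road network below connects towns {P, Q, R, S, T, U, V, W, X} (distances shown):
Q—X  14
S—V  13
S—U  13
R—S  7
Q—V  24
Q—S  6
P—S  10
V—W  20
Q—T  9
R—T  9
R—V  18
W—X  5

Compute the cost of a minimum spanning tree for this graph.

Kruskal's algorithm — process edges by increasing weight (ties by edge label):
W—X (5): add — endpoints in different components.
Q—S (6): add — endpoints in different components.
R—S (7): add — endpoints in different components.
Q—T (9): add — endpoints in different components.
R—T (9): skip — R and T already connected.
P—S (10): add — endpoints in different components.
S—U (13): add — endpoints in different components.
S—V (13): add — endpoints in different components.
Q—X (14): add — endpoints in different components.
MST edges: W—X, Q—S, R—S, Q—T, P—S, S—U, S—V, Q—X; total weight 5+6+7+9+10+13+13+14 = 77.

77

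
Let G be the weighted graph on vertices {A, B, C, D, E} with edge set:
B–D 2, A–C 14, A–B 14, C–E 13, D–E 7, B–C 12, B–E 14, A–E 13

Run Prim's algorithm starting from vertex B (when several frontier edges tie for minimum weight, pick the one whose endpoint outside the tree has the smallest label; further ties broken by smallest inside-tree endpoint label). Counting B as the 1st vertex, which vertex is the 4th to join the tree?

Prim, starting at B.
Step 1: cheapest edge leaving the tree is B–D (2); add D.
Step 2: cheapest edge leaving the tree is D–E (7); add E.
Step 3: cheapest edge leaving the tree is B–C (12); add C.
Step 4: cheapest edge leaving the tree is A–E (13); add A.
Vertex order: B, D, E, C, A. The 4th vertex is C.

C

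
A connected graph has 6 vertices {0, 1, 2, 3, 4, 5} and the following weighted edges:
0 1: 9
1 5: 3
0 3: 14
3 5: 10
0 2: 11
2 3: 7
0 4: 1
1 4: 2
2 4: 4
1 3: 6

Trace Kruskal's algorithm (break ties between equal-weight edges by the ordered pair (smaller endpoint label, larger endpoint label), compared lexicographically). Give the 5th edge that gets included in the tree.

1-3

Kruskal: consider edges lightest-first.
0 4 (1): add. Components now {0,4} {1} {2} {3} {5}
1 4 (2): add. Components now {0,1,4} {2} {3} {5}
1 5 (3): add. Components now {0,1,4,5} {2} {3}
2 4 (4): add. Components now {0,1,2,4,5} {3}
1 3 (6): add. Components now {0,1,2,3,4,5}
The 5th edge added is 1 3.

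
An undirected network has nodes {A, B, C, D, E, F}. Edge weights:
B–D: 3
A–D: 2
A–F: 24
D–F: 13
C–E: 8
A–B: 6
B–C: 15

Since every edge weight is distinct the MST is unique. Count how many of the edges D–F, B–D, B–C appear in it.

Sort edges by weight, then run Kruskal:
A–D (2): add — endpoints in different components.
B–D (3): add — endpoints in different components.
A–B (6): skip — A and B already connected.
C–E (8): add — endpoints in different components.
D–F (13): add — endpoints in different components.
B–C (15): add — endpoints in different components.
MST edge set: {A–D, B–D, C–E, D–F, B–C}.
Of the listed edges, {D–F, B–D, B–C} are in the MST → 3.

3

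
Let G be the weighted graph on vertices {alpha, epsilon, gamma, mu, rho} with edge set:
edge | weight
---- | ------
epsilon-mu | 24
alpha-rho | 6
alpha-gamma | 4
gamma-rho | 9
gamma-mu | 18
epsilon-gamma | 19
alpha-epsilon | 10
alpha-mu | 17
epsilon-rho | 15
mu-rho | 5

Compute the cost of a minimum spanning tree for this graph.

Prim, starting at rho.
Step 1: frontier [mu-rho 5, alpha-rho 6, gamma-rho 9, epsilon-rho 15] → take mu-rho (5); add mu.
Step 2: frontier [alpha-mu 17, gamma-mu 18, epsilon-mu 24, alpha-rho 6, gamma-rho 9, epsilon-rho 15] → take alpha-rho (6); add alpha.
Step 3: frontier [alpha-gamma 4, alpha-epsilon 10, gamma-mu 18, epsilon-mu 24, gamma-rho 9, epsilon-rho 15] → take alpha-gamma (4); add gamma.
Step 4: frontier [alpha-epsilon 10, epsilon-gamma 19, epsilon-mu 24, epsilon-rho 15] → take alpha-epsilon (10); add epsilon.
MST edges: mu-rho, alpha-rho, alpha-gamma, alpha-epsilon; total weight 5+6+4+10 = 25.

25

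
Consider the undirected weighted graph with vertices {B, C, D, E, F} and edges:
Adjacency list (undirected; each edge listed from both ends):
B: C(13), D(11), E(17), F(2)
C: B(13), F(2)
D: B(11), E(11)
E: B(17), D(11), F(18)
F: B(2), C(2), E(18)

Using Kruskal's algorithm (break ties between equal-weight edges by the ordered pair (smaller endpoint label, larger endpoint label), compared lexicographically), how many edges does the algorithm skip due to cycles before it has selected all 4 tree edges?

0

Sort edges by weight, then run Kruskal:
B F (2): add. Components now {B,F} {C} {D} {E}
C F (2): add. Components now {B,C,F} {D} {E}
B D (11): add. Components now {B,C,D,F} {E}
D E (11): add. Components now {B,C,D,E,F}
Edges rejected before the tree was complete: 0.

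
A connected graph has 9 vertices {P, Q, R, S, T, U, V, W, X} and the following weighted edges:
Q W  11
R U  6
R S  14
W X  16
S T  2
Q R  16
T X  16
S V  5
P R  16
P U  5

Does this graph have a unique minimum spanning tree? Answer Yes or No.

No

Kruskal's algorithm — process edges by increasing weight (ties by edge label):
S T (2): add — endpoints in different components.
P U (5): add — endpoints in different components.
S V (5): add — endpoints in different components.
R U (6): add — endpoints in different components.
Q W (11): add — endpoints in different components.
R S (14): add — endpoints in different components.
P R (16): skip — R and P already connected.
Q R (16): add — endpoints in different components.
T X (16): add — endpoints in different components.
Non-tree edge W X has weight 16, equal to the heaviest edge on its tree cycle — swapping gives another MST of the same weight. Not unique.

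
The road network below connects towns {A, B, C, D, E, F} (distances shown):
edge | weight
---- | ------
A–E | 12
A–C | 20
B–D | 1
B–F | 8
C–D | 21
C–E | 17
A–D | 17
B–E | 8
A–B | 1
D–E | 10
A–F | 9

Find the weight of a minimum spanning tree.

Prim's algorithm from A:
Step 1: cheapest edge leaving the tree is A–B (1); add B.
Step 2: cheapest edge leaving the tree is B–D (1); add D.
Step 3: cheapest edge leaving the tree is B–E (8); add E.
Step 4: cheapest edge leaving the tree is B–F (8); add F.
Step 5: cheapest edge leaving the tree is C–E (17); add C.
MST edges: A–B, B–D, B–E, B–F, C–E; total weight 1+1+8+8+17 = 35.

35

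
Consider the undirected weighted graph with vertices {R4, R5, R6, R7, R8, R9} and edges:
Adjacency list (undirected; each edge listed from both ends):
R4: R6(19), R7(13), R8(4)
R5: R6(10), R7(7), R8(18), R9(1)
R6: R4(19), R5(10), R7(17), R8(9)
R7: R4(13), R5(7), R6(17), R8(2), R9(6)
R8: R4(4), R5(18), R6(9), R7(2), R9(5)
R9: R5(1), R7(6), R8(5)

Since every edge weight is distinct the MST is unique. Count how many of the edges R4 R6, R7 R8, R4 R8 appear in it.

2

Kruskal's algorithm — process edges by increasing weight (ties by edge label):
R5 R9 (1): add — endpoints in different components.
R7 R8 (2): add — endpoints in different components.
R4 R8 (4): add — endpoints in different components.
R8 R9 (5): add — endpoints in different components.
R7 R9 (6): skip — R7 and R9 already connected.
R5 R7 (7): skip — R5 and R7 already connected.
R6 R8 (9): add — endpoints in different components.
MST edge set: {R5 R9, R7 R8, R4 R8, R8 R9, R6 R8}.
Of the listed edges, {R7 R8, R4 R8} are in the MST → 2.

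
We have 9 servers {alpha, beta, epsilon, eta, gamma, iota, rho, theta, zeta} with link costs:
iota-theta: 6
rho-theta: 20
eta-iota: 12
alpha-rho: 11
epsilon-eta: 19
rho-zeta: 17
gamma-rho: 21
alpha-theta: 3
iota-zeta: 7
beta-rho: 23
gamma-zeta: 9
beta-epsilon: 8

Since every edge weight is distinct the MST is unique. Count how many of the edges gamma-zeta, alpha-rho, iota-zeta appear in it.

Kruskal: consider edges lightest-first.
alpha-theta (3): add — endpoints in different components.
iota-theta (6): add — endpoints in different components.
iota-zeta (7): add — endpoints in different components.
beta-epsilon (8): add — endpoints in different components.
gamma-zeta (9): add — endpoints in different components.
alpha-rho (11): add — endpoints in different components.
eta-iota (12): add — endpoints in different components.
rho-zeta (17): skip — zeta and rho already connected.
epsilon-eta (19): add — endpoints in different components.
MST edge set: {alpha-theta, iota-theta, iota-zeta, beta-epsilon, gamma-zeta, alpha-rho, eta-iota, epsilon-eta}.
Of the listed edges, {gamma-zeta, alpha-rho, iota-zeta} are in the MST → 3.

3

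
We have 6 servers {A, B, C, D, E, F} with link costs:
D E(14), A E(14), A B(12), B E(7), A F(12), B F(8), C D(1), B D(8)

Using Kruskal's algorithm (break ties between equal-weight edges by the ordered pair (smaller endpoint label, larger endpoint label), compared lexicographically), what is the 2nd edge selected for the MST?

Kruskal: consider edges lightest-first.
C D (1): add. Components now {A} {B} {C,D} {E} {F}
B E (7): add. Components now {A} {B,E} {C,D} {F}
B D (8): add. Components now {A} {B,C,D,E} {F}
B F (8): add. Components now {A} {B,C,D,E,F}
A B (12): add. Components now {A,B,C,D,E,F}
The 2nd edge added is B E.

B-E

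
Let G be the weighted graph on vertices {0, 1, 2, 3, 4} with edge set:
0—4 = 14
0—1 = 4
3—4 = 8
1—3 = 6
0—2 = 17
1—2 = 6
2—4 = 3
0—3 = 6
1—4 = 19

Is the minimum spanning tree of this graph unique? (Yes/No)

Sort edges by weight, then run Kruskal:
2—4 (3): add. Components now {0} {1} {2,4} {3}
0—1 (4): add. Components now {0,1} {2,4} {3}
0—3 (6): add. Components now {0,1,3} {2,4}
1—2 (6): add. Components now {0,1,2,3,4}
Non-tree edge 1—3 has weight 6, equal to the heaviest edge on its tree cycle — swapping gives another MST of the same weight. Not unique.

No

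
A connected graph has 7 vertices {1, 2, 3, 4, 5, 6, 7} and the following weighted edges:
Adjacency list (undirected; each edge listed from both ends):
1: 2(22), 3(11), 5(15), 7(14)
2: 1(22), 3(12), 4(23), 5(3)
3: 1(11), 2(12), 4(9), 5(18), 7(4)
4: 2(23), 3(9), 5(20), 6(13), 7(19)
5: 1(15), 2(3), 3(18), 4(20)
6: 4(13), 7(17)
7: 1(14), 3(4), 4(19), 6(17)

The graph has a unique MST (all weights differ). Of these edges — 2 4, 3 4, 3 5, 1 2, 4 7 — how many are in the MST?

1

Kruskal's algorithm — process edges by increasing weight (ties by edge label):
2 5 (3): add. Components now {1} {2,5} {3} {4} {6} {7}
3 7 (4): add. Components now {1} {2,5} {3,7} {4} {6}
3 4 (9): add. Components now {1} {2,5} {3,4,7} {6}
1 3 (11): add. Components now {1,3,4,7} {2,5} {6}
2 3 (12): add. Components now {1,2,3,4,5,7} {6}
4 6 (13): add. Components now {1,2,3,4,5,6,7}
MST edge set: {2 5, 3 7, 3 4, 1 3, 2 3, 4 6}.
Of the listed edges, {3 4} are in the MST → 1.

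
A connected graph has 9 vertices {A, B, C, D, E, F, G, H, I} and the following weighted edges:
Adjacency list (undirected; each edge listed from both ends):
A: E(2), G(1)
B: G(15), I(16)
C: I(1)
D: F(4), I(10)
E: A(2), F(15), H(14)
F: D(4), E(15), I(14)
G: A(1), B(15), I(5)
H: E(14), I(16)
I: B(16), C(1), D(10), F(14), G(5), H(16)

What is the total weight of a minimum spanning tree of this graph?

52

Kruskal's algorithm — process edges by increasing weight (ties by edge label):
A—G (1): add — endpoints in different components.
C—I (1): add — endpoints in different components.
A—E (2): add — endpoints in different components.
D—F (4): add — endpoints in different components.
G—I (5): add — endpoints in different components.
D—I (10): add — endpoints in different components.
E—H (14): add — endpoints in different components.
F—I (14): skip — F and I already connected.
B—G (15): add — endpoints in different components.
MST edges: A—G, C—I, A—E, D—F, G—I, D—I, E—H, B—G; total weight 1+1+2+4+5+10+14+15 = 52.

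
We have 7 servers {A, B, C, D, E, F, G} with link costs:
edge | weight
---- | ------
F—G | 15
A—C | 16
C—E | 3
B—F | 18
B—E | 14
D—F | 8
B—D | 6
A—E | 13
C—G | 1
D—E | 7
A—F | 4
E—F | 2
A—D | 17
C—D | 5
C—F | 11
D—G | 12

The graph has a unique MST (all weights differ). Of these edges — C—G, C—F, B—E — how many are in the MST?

Sort edges by weight, then run Kruskal:
C—G (1): add — endpoints in different components.
E—F (2): add — endpoints in different components.
C—E (3): add — endpoints in different components.
A—F (4): add — endpoints in different components.
C—D (5): add — endpoints in different components.
B—D (6): add — endpoints in different components.
MST edge set: {C—G, E—F, C—E, A—F, C—D, B—D}.
Of the listed edges, {C—G} are in the MST → 1.

1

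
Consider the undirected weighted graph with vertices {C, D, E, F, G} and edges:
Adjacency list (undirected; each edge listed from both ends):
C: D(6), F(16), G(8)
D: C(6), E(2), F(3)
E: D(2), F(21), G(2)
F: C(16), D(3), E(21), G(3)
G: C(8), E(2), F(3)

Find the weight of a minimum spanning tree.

13

Kruskal: consider edges lightest-first.
D–E (2): add — endpoints in different components.
E–G (2): add — endpoints in different components.
D–F (3): add — endpoints in different components.
F–G (3): skip — F and G already connected.
C–D (6): add — endpoints in different components.
MST edges: D–E, E–G, D–F, C–D; total weight 2+2+3+6 = 13.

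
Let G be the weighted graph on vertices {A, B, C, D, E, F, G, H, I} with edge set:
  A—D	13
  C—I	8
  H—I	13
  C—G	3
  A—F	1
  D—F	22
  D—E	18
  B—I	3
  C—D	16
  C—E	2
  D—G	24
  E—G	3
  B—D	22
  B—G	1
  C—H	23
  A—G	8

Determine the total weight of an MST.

44

Prim, starting at I.
Step 1: cheapest edge leaving the tree is B—I (3); add B.
Step 2: cheapest edge leaving the tree is B—G (1); add G.
Step 3: cheapest edge leaving the tree is C—G (3); add C.
Step 4: cheapest edge leaving the tree is C—E (2); add E.
Step 5: cheapest edge leaving the tree is A—G (8); add A.
Step 6: cheapest edge leaving the tree is A—F (1); add F.
Step 7: cheapest edge leaving the tree is A—D (13); add D.
Step 8: cheapest edge leaving the tree is H—I (13); add H.
MST edges: B—I, B—G, C—G, C—E, A—G, A—F, A—D, H—I; total weight 3+1+3+2+8+1+13+13 = 44.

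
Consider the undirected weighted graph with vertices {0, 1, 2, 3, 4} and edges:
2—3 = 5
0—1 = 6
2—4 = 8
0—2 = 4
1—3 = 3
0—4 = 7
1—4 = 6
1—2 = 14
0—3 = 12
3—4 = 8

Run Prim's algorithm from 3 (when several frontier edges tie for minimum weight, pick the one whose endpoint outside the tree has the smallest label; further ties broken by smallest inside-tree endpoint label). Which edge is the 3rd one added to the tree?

Grow the tree from 3 using Prim:
Step 1: frontier [1—3 3, 2—3 5, 3—4 8, 0—3 12] → take 1—3 (3); add 1.
Step 2: frontier [0—1 6, 1—4 6, 1—2 14, 2—3 5, 3—4 8, 0—3 12] → take 2—3 (5); add 2.
Step 3: frontier [0—1 6, 1—4 6, 0—2 4, 2—4 8, 3—4 8, 0—3 12] → take 0—2 (4); add 0.
Step 4: frontier [0—4 7, 1—4 6, 2—4 8, 3—4 8] → take 1—4 (6); add 4.
The 3rd edge added is 0—2.

0-2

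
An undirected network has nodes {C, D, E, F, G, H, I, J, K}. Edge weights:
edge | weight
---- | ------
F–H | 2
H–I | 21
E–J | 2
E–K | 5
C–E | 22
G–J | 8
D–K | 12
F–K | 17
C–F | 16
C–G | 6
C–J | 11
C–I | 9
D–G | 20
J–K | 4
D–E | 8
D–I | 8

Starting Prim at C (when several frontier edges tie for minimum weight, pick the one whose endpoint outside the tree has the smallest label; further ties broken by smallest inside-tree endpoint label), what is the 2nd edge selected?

G-J

Prim's algorithm from C:
Step 1: cheapest edge leaving the tree is C–G (6); add G.
Step 2: cheapest edge leaving the tree is G–J (8); add J.
Step 3: cheapest edge leaving the tree is E–J (2); add E.
Step 4: cheapest edge leaving the tree is J–K (4); add K.
Step 5: cheapest edge leaving the tree is D–E (8); add D.
Step 6: cheapest edge leaving the tree is D–I (8); add I.
Step 7: cheapest edge leaving the tree is C–F (16); add F.
Step 8: cheapest edge leaving the tree is F–H (2); add H.
The 2nd edge added is G–J.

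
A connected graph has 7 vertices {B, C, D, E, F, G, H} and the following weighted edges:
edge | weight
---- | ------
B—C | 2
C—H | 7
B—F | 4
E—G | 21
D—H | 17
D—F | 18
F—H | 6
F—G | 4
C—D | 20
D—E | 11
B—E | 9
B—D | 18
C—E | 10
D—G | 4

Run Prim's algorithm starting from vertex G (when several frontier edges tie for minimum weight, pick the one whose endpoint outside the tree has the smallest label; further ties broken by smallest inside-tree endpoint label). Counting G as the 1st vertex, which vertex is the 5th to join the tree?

C

Prim's algorithm from G:
Step 1: cheapest edge leaving the tree is D—G (4); add D.
Step 2: cheapest edge leaving the tree is F—G (4); add F.
Step 3: cheapest edge leaving the tree is B—F (4); add B.
Step 4: cheapest edge leaving the tree is B—C (2); add C.
Step 5: cheapest edge leaving the tree is F—H (6); add H.
Step 6: cheapest edge leaving the tree is B—E (9); add E.
Vertex order: G, D, F, B, C, H, E. The 5th vertex is C.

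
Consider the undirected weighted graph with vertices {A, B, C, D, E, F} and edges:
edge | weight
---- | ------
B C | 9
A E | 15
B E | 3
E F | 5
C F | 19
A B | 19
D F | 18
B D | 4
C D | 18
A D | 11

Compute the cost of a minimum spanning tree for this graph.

32

Kruskal's algorithm — process edges by increasing weight (ties by edge label):
B E (3): add. Components now {A} {B,E} {C} {D} {F}
B D (4): add. Components now {A} {B,D,E} {C} {F}
E F (5): add. Components now {A} {B,D,E,F} {C}
B C (9): add. Components now {A} {B,C,D,E,F}
A D (11): add. Components now {A,B,C,D,E,F}
MST edges: B E, B D, E F, B C, A D; total weight 3+4+5+9+11 = 32.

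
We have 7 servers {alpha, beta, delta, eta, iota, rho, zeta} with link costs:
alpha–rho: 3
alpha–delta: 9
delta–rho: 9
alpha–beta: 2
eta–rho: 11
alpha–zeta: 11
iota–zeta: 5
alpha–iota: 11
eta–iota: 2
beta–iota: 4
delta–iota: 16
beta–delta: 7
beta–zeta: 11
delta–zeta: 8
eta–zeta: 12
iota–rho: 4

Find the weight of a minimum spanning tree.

Prim, starting at iota.
Step 1: cheapest edge leaving the tree is eta–iota (2); add eta.
Step 2: cheapest edge leaving the tree is beta–iota (4); add beta.
Step 3: cheapest edge leaving the tree is alpha–beta (2); add alpha.
Step 4: cheapest edge leaving the tree is alpha–rho (3); add rho.
Step 5: cheapest edge leaving the tree is iota–zeta (5); add zeta.
Step 6: cheapest edge leaving the tree is beta–delta (7); add delta.
MST edges: eta–iota, beta–iota, alpha–beta, alpha–rho, iota–zeta, beta–delta; total weight 2+4+2+3+5+7 = 23.

23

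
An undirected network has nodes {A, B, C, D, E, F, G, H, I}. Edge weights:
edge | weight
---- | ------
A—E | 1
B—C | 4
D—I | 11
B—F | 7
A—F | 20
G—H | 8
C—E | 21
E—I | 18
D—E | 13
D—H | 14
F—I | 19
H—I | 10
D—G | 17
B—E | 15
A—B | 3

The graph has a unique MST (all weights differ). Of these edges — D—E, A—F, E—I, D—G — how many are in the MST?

1

Kruskal's algorithm — process edges by increasing weight (ties by edge label):
A—E (1): add — endpoints in different components.
A—B (3): add — endpoints in different components.
B—C (4): add — endpoints in different components.
B—F (7): add — endpoints in different components.
G—H (8): add — endpoints in different components.
H—I (10): add — endpoints in different components.
D—I (11): add — endpoints in different components.
D—E (13): add — endpoints in different components.
MST edge set: {A—E, A—B, B—C, B—F, G—H, H—I, D—I, D—E}.
Of the listed edges, {D—E} are in the MST → 1.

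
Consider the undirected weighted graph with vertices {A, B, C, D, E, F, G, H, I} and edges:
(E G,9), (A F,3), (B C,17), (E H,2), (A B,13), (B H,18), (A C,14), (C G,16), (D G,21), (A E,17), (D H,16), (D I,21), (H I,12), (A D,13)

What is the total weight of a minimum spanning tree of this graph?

Prim's algorithm from G:
Step 1: cheapest edge leaving the tree is E G (9); add E.
Step 2: cheapest edge leaving the tree is E H (2); add H.
Step 3: cheapest edge leaving the tree is H I (12); add I.
Step 4: cheapest edge leaving the tree is C G (16); add C.
Step 5: cheapest edge leaving the tree is A C (14); add A.
Step 6: cheapest edge leaving the tree is A F (3); add F.
Step 7: cheapest edge leaving the tree is A B (13); add B.
Step 8: cheapest edge leaving the tree is A D (13); add D.
MST edges: E G, E H, H I, C G, A C, A F, A B, A D; total weight 9+2+12+16+14+3+13+13 = 82.

82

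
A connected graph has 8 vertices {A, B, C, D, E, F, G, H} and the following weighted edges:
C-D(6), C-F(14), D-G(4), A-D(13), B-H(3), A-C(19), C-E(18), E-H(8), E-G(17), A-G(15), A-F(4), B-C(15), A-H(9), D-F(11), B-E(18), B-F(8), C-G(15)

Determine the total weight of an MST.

44

Prim's algorithm from H:
Step 1: cheapest edge leaving the tree is B-H (3); add B.
Step 2: cheapest edge leaving the tree is E-H (8); add E.
Step 3: cheapest edge leaving the tree is B-F (8); add F.
Step 4: cheapest edge leaving the tree is A-F (4); add A.
Step 5: cheapest edge leaving the tree is D-F (11); add D.
Step 6: cheapest edge leaving the tree is D-G (4); add G.
Step 7: cheapest edge leaving the tree is C-D (6); add C.
MST edges: B-H, E-H, B-F, A-F, D-F, D-G, C-D; total weight 3+8+8+4+11+4+6 = 44.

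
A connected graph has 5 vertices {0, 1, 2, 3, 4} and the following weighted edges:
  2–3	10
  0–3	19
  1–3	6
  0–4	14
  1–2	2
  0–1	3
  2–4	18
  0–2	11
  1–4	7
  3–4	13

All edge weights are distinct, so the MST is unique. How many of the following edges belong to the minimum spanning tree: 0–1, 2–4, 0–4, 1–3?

Sort edges by weight, then run Kruskal:
1–2 (2): add. Components now {0} {1,2} {3} {4}
0–1 (3): add. Components now {0,1,2} {3} {4}
1–3 (6): add. Components now {0,1,2,3} {4}
1–4 (7): add. Components now {0,1,2,3,4}
MST edge set: {1–2, 0–1, 1–3, 1–4}.
Of the listed edges, {0–1, 1–3} are in the MST → 2.

2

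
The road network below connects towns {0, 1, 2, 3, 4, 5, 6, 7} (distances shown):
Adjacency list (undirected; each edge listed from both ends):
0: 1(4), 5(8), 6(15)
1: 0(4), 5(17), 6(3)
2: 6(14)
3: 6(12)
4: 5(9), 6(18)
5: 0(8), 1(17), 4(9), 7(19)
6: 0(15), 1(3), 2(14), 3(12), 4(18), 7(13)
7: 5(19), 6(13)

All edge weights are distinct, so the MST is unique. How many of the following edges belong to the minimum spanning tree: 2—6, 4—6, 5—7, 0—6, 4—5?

Kruskal: consider edges lightest-first.
1—6 (3): add — endpoints in different components.
0—1 (4): add — endpoints in different components.
0—5 (8): add — endpoints in different components.
4—5 (9): add — endpoints in different components.
3—6 (12): add — endpoints in different components.
6—7 (13): add — endpoints in different components.
2—6 (14): add — endpoints in different components.
MST edge set: {1—6, 0—1, 0—5, 4—5, 3—6, 6—7, 2—6}.
Of the listed edges, {2—6, 4—5} are in the MST → 2.

2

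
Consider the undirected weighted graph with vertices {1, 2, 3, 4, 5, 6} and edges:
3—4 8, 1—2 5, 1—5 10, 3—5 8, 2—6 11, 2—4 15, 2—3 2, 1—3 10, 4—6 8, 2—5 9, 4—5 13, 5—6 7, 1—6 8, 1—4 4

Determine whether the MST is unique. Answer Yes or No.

No

Kruskal's algorithm — process edges by increasing weight (ties by edge label):
2—3 (2): add — endpoints in different components.
1—4 (4): add — endpoints in different components.
1—2 (5): add — endpoints in different components.
5—6 (7): add — endpoints in different components.
1—6 (8): add — endpoints in different components.
Non-tree edge 4—6 has weight 8, equal to the heaviest edge on its tree cycle — swapping gives another MST of the same weight. Not unique.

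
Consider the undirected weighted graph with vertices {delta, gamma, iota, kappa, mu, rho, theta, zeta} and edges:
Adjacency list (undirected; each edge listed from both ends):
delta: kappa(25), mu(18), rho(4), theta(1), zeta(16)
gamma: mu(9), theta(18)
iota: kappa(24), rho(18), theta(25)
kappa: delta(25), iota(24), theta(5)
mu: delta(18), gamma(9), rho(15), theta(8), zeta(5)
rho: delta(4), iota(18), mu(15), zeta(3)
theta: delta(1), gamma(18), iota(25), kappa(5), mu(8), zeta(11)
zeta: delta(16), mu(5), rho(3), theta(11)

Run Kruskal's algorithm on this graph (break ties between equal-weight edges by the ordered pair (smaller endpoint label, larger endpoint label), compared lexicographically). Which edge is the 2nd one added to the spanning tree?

rho-zeta

Sort edges by weight, then run Kruskal:
delta theta (1): add — endpoints in different components.
rho zeta (3): add — endpoints in different components.
delta rho (4): add — endpoints in different components.
kappa theta (5): add — endpoints in different components.
mu zeta (5): add — endpoints in different components.
mu theta (8): skip — mu and theta already connected.
gamma mu (9): add — endpoints in different components.
theta zeta (11): skip — theta and zeta already connected.
mu rho (15): skip — mu and rho already connected.
delta zeta (16): skip — zeta and delta already connected.
delta mu (18): skip — mu and delta already connected.
gamma theta (18): skip — theta and gamma already connected.
iota rho (18): add — endpoints in different components.
The 2nd edge added is rho zeta.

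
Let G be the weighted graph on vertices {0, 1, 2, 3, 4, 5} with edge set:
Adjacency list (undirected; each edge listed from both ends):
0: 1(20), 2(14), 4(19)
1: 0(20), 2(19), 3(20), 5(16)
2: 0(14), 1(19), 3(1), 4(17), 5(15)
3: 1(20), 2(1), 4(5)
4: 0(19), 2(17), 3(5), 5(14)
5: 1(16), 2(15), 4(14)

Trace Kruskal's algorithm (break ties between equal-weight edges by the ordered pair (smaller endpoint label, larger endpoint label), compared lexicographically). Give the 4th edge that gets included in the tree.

4-5

Sort edges by weight, then run Kruskal:
2-3 (1): add — endpoints in different components.
3-4 (5): add — endpoints in different components.
0-2 (14): add — endpoints in different components.
4-5 (14): add — endpoints in different components.
2-5 (15): skip — 2 and 5 already connected.
1-5 (16): add — endpoints in different components.
The 4th edge added is 4-5.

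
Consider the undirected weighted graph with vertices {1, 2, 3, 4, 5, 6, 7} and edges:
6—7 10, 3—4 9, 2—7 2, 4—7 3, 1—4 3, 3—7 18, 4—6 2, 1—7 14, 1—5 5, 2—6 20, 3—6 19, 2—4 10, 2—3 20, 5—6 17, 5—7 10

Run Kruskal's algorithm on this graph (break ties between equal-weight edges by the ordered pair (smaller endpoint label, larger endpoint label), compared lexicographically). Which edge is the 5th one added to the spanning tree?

1-5

Kruskal: consider edges lightest-first.
2—7 (2): add. Components now {1} {2,7} {3} {4} {5} {6}
4—6 (2): add. Components now {1} {2,7} {3} {4,6} {5}
1—4 (3): add. Components now {1,4,6} {2,7} {3} {5}
4—7 (3): add. Components now {1,2,4,6,7} {3} {5}
1—5 (5): add. Components now {1,2,4,5,6,7} {3}
3—4 (9): add. Components now {1,2,3,4,5,6,7}
The 5th edge added is 1—5.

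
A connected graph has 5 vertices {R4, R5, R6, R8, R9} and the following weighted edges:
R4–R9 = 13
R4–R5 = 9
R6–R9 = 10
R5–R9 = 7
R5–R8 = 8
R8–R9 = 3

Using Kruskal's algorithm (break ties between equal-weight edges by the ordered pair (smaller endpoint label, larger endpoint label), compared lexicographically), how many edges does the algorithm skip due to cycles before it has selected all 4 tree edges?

1

Kruskal: consider edges lightest-first.
R8–R9 (3): add — endpoints in different components.
R5–R9 (7): add — endpoints in different components.
R5–R8 (8): skip — R5 and R8 already connected.
R4–R5 (9): add — endpoints in different components.
R6–R9 (10): add — endpoints in different components.
Edges rejected before the tree was complete: 1.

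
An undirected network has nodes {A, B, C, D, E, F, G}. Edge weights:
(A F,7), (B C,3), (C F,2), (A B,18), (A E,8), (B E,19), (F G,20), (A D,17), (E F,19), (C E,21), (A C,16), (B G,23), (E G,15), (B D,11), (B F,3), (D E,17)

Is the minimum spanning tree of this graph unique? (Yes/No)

Kruskal's algorithm — process edges by increasing weight (ties by edge label):
C F (2): add. Components now {A} {B} {C,F} {D} {E} {G}
B C (3): add. Components now {A} {B,C,F} {D} {E} {G}
B F (3): skip — B and F already connected.
A F (7): add. Components now {A,B,C,F} {D} {E} {G}
A E (8): add. Components now {A,B,C,E,F} {D} {G}
B D (11): add. Components now {A,B,C,D,E,F} {G}
E G (15): add. Components now {A,B,C,D,E,F,G}
Non-tree edge B F has weight 3, equal to the heaviest edge on its tree cycle — swapping gives another MST of the same weight. Not unique.

No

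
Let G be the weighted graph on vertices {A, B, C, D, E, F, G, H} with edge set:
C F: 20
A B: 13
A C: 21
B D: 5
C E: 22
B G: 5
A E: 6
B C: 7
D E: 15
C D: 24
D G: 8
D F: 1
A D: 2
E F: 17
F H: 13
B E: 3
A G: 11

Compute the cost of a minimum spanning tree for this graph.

Sort edges by weight, then run Kruskal:
D F (1): add — endpoints in different components.
A D (2): add — endpoints in different components.
B E (3): add — endpoints in different components.
B D (5): add — endpoints in different components.
B G (5): add — endpoints in different components.
A E (6): skip — A and E already connected.
B C (7): add — endpoints in different components.
D G (8): skip — D and G already connected.
A G (11): skip — A and G already connected.
A B (13): skip — A and B already connected.
F H (13): add — endpoints in different components.
MST edges: D F, A D, B E, B D, B G, B C, F H; total weight 1+2+3+5+5+7+13 = 36.

36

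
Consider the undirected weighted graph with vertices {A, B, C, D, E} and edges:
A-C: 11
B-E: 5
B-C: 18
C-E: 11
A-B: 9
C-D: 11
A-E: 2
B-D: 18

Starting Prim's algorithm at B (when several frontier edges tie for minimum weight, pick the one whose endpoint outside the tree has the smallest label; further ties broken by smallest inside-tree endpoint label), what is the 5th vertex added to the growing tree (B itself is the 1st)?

D

Grow the tree from B using Prim:
Step 1: cheapest edge leaving the tree is B-E (5); add E.
Step 2: cheapest edge leaving the tree is A-E (2); add A.
Step 3: cheapest edge leaving the tree is A-C (11); add C.
Step 4: cheapest edge leaving the tree is C-D (11); add D.
Vertex order: B, E, A, C, D. The 5th vertex is D.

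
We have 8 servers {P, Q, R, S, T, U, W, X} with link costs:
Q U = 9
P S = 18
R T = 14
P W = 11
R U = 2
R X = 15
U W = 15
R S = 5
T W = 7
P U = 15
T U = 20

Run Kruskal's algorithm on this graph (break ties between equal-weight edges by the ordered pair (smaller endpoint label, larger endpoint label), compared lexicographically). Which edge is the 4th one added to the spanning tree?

Sort edges by weight, then run Kruskal:
R U (2): add — endpoints in different components.
R S (5): add — endpoints in different components.
T W (7): add — endpoints in different components.
Q U (9): add — endpoints in different components.
P W (11): add — endpoints in different components.
R T (14): add — endpoints in different components.
P U (15): skip — P and U already connected.
R X (15): add — endpoints in different components.
The 4th edge added is Q U.

Q-U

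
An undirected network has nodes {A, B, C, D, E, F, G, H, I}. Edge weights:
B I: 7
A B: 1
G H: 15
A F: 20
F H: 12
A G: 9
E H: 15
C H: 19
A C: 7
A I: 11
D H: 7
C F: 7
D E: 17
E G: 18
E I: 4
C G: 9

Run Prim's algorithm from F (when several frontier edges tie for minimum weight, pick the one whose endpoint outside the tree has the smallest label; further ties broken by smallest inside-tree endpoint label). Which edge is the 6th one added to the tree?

A-G

Prim's algorithm from F:
Step 1: cheapest edge leaving the tree is C F (7); add C.
Step 2: cheapest edge leaving the tree is A C (7); add A.
Step 3: cheapest edge leaving the tree is A B (1); add B.
Step 4: cheapest edge leaving the tree is B I (7); add I.
Step 5: cheapest edge leaving the tree is E I (4); add E.
Step 6: cheapest edge leaving the tree is A G (9); add G.
Step 7: cheapest edge leaving the tree is F H (12); add H.
Step 8: cheapest edge leaving the tree is D H (7); add D.
The 6th edge added is A G.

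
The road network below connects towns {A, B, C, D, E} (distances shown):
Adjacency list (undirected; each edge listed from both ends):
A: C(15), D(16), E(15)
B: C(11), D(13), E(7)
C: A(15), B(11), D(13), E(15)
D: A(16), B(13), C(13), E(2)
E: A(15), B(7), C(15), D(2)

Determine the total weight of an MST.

35

Prim, starting at D.
Step 1: cheapest edge leaving the tree is D—E (2); add E.
Step 2: cheapest edge leaving the tree is B—E (7); add B.
Step 3: cheapest edge leaving the tree is B—C (11); add C.
Step 4: cheapest edge leaving the tree is A—C (15); add A.
MST edges: D—E, B—E, B—C, A—C; total weight 2+7+11+15 = 35.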